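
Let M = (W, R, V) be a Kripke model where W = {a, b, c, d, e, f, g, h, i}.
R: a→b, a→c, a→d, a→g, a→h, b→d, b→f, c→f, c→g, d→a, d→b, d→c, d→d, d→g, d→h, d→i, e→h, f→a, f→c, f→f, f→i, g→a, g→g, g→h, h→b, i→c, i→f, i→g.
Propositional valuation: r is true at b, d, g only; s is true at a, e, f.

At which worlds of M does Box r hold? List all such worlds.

Recall that Box ψ holds at a world iff ψ holds at every accessible world, and Dia ψ holds iff ψ holds at some accessible world.
Let φ = Box r. Evaluate φ at each world:
  a (successors {b, c, d, g, h}): φ is false.
  b (successors {d, f}): φ is false.
  c (successors {f, g}): φ is false.
  d (successors {a, b, c, d, g, h, i}): φ is false.
  e (successors {h}): φ is false.
  f (successors {a, c, f, i}): φ is false.
  g (successors {a, g, h}): φ is false.
  h (successors {b}): φ is true.
  i (successors {c, f, g}): φ is false.
For instance, at f:
  At f: Box r requires r at every successor {a, c, f, i}.
    r fails at a, so Box r is false at f.
Satisfying worlds: {h}

h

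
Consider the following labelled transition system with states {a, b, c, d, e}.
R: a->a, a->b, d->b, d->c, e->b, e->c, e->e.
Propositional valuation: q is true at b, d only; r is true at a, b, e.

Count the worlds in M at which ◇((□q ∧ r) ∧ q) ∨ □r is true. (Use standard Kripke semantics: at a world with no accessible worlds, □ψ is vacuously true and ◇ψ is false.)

5

Let φ = ◇((□q ∧ r) ∧ q) ∨ □r. Evaluate φ at each world:
  a (successors {a, b}): φ is true.
  b (successors ∅): φ is true.
  c (successors ∅): φ is true.
  d (successors {b, c}): φ is true.
  e (successors {b, c, e}): φ is true.
For instance, at a:
  At a: ◇((□q ∧ r) ∧ q) is true, □r is true, so ◇((□q ∧ r) ∧ q) ∨ □r is true.
    At a: ◇((□q ∧ r) ∧ q) requires (□q ∧ r) ∧ q at some successor in {a, b}.
      (□q ∧ r) ∧ q holds at b, so ◇((□q ∧ r) ∧ q) is true at a.
    At a: □r requires r at every successor {a, b}.
      At a: r is true.
      At b: r is true.
    So □r is true at a.
Satisfying worlds: {a, b, c, d, e}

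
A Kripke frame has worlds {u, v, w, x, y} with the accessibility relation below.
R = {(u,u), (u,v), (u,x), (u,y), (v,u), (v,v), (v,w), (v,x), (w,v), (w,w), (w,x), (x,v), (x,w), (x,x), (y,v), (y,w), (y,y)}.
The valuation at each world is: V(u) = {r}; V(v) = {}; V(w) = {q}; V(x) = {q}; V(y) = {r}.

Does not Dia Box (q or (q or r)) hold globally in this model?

Yes

Let φ = not Dia Box (q or (q or r)). Evaluate φ at each world:
  u (successors {u, v, x, y}): φ is true.
  v (successors {u, v, w, x}): φ is true.
  w (successors {v, w, x}): φ is true.
  x (successors {v, w, x}): φ is true.
  y (successors {v, w, y}): φ is true.
For instance, at y:
  At y: Dia Box (q or (q or r)) is false, so not Dia Box (q or (q or r)) is true.
    At y: Dia Box (q or (q or r)) requires Box (q or (q or r)) at some successor in {v, w, y}.
      At v: Box (q or (q or r)) is false.
      At w: Box (q or (q or r)) is false.
      At y: Box (q or (q or r)) is false.
    So Dia Box (q or (q or r)) is false at y.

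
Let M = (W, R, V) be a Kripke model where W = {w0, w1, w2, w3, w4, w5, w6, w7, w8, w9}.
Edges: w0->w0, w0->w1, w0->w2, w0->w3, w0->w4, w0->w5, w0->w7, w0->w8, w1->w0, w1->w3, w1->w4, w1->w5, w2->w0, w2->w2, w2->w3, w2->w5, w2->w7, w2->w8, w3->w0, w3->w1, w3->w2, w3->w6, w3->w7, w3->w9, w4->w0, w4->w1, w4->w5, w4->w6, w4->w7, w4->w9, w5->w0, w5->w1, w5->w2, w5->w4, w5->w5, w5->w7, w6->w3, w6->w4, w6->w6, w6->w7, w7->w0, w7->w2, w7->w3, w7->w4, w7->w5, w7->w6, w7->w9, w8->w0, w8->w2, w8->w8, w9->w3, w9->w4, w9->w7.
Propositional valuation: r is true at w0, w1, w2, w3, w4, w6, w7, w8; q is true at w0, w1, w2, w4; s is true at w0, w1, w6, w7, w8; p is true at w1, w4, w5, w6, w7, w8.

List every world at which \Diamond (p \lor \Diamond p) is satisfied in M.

Let φ = \Diamond (p \lor \Diamond p). Evaluate φ at each world:
  w0 (successors {w0, w1, w2, w3, w4, w5, w7, w8}): φ is true.
  w1 (successors {w0, w3, w4, w5}): φ is true.
  w2 (successors {w0, w2, w3, w5, w7, w8}): φ is true.
  w3 (successors {w0, w1, w2, w6, w7, w9}): φ is true.
  w4 (successors {w0, w1, w5, w6, w7, w9}): φ is true.
  w5 (successors {w0, w1, w2, w4, w5, w7}): φ is true.
  w6 (successors {w3, w4, w6, w7}): φ is true.
  w7 (successors {w0, w2, w3, w4, w5, w6, w9}): φ is true.
  w8 (successors {w0, w2, w8}): φ is true.
  w9 (successors {w3, w4, w7}): φ is true.
For instance, at w1:
  At w1: \Diamond (p \lor \Diamond p) requires p \lor \Diamond p at some successor in {w0, w3, w4, w5}.
    p \lor \Diamond p holds at w0, so \Diamond (p \lor \Diamond p) is true at w1.
      At w0: p is false, \Diamond p is true, so p \lor \Diamond p is true.
Satisfying worlds: {w0, w1, w2, w3, w4, w5, w6, w7, w8, w9}

w0, w1, w2, w3, w4, w5, w6, w7, w8, w9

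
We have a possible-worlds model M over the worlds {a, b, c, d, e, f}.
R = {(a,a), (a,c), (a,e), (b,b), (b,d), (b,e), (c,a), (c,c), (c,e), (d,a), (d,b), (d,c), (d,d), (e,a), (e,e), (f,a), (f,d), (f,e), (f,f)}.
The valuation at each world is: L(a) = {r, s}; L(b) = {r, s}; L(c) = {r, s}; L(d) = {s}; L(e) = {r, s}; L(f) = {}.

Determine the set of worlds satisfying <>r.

Recall that <>ψ holds at a world iff ψ holds at some accessible world.
Let φ = <>r. Evaluate φ at each world:
  a (successors {a, c, e}): φ is true.
  b (successors {b, d, e}): φ is true.
  c (successors {a, c, e}): φ is true.
  d (successors {a, b, c, d}): φ is true.
  e (successors {a, e}): φ is true.
  f (successors {a, d, e, f}): φ is true.
For instance, at d:
  At d: <>r requires r at some successor in {a, b, c, d}.
    r holds at a, so <>r is true at d.
Satisfying worlds: {a, b, c, d, e, f}

a, b, c, d, e, f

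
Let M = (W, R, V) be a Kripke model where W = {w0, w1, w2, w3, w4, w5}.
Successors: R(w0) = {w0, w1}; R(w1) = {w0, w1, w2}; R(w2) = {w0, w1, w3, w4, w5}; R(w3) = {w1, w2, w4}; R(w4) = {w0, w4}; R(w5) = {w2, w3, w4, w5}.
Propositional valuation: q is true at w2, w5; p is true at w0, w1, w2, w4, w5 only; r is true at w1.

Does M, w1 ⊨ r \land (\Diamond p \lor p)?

At w1: r is true, \Diamond p \lor p is true, so r \land (\Diamond p \lor p) is true.
  At w1: \Diamond p is true, p is true, so \Diamond p \lor p is true.
    At w1: \Diamond p requires p at some successor in {w0, w1, w2}.
      p holds at w0, so \Diamond p is true at w1.

Yes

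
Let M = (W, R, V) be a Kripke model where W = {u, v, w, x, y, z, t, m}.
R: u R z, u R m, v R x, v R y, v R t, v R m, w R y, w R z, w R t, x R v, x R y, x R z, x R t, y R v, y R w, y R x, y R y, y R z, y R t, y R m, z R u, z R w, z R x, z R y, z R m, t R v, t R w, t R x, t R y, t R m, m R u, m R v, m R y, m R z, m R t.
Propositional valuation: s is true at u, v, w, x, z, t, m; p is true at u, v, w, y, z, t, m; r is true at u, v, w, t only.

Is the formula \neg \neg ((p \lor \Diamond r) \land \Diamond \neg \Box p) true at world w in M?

At w: \neg ((p \lor \Diamond r) \land \Diamond \neg \Box p) is false, so \neg \neg ((p \lor \Diamond r) \land \Diamond \neg \Box p) is true.
  At w: (p \lor \Diamond r) \land \Diamond \neg \Box p is true, so \neg ((p \lor \Diamond r) \land \Diamond \neg \Box p) is false.
    At w: p \lor \Diamond r is true, \Diamond \neg \Box p is true, so (p \lor \Diamond r) \land \Diamond \neg \Box p is true.
      At w: p is true, \Diamond r is true, so p \lor \Diamond r is true.
      At w: \Diamond \neg \Box p requires \neg \Box p at some successor in {y, z, t}.
        \neg \Box p holds at y, so \Diamond \neg \Box p is true at w.

Yes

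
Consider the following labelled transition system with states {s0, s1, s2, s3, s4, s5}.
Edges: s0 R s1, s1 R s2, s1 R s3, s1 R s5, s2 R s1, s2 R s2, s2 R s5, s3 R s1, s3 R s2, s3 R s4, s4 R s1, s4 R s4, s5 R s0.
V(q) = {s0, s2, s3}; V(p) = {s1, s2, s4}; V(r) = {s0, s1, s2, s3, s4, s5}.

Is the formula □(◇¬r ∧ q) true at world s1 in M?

At s1: □(◇¬r ∧ q) requires ◇¬r ∧ q at every successor {s2, s3, s5}.
  ◇¬r ∧ q fails at s2, so □(◇¬r ∧ q) is false at s1.
    At s2: ◇¬r is false, q is true, so ◇¬r ∧ q is false.
      At s2: ◇¬r requires ¬r at some successor in {s1, s2, s5}.
        At s1: ¬r is false.
        At s2: ¬r is false.
        At s5: ¬r is false.
      So ◇¬r is false at s2.

No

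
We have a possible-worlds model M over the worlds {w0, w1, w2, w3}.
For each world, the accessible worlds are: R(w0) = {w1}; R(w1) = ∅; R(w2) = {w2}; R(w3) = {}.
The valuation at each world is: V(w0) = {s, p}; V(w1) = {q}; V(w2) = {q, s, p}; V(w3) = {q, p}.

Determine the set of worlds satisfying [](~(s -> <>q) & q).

w1, w3

Let φ = [](~(s -> <>q) & q). Evaluate φ at each world:
  w0 (successors {w1}): φ is false.
  w1 (successors ∅): φ is true.
  w2 (successors {w2}): φ is false.
  w3 (successors ∅): φ is true.
For instance, at w0:
  At w0: [](~(s -> <>q) & q) requires ~(s -> <>q) & q at every successor {w1}.
    ~(s -> <>q) & q fails at w1, so [](~(s -> <>q) & q) is false at w0.
      At w1: ~(s -> <>q) is false, q is true, so ~(s -> <>q) & q is false.
Satisfying worlds: {w1, w3}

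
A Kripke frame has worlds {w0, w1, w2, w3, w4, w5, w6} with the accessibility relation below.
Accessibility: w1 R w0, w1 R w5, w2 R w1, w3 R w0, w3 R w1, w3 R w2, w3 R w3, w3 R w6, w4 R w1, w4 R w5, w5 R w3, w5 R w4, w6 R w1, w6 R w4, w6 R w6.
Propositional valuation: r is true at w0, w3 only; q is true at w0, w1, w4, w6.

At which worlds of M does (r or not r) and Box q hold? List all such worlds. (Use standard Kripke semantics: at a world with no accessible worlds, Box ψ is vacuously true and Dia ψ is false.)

w0, w2, w6

Let φ = (r or not r) and Box q. Evaluate φ at each world:
  w0 (successors ∅): φ is true.
  w1 (successors {w0, w5}): φ is false.
  w2 (successors {w1}): φ is true.
  w3 (successors {w0, w1, w2, w3, w6}): φ is false.
  w4 (successors {w1, w5}): φ is false.
  w5 (successors {w3, w4}): φ is false.
  w6 (successors {w1, w4, w6}): φ is true.
For instance, at w5:
  At w5: r or not r is true, Box q is false, so (r or not r) and Box q is false.
    At w5: Box q requires q at every successor {w3, w4}.
      q fails at w3, so Box q is false at w5.
Satisfying worlds: {w0, w2, w6}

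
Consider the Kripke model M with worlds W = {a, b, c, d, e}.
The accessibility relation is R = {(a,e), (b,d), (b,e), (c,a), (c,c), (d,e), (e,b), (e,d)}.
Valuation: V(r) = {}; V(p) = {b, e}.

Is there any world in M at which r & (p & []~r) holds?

Let φ = r & (p & []~r). Evaluate φ at each world:
  a (successors {e}): φ is false.
  b (successors {d, e}): φ is false.
  c (successors {a, c}): φ is false.
  d (successors {e}): φ is false.
  e (successors {b, d}): φ is false.
For instance, at e:
  At e: r is false, p & []~r is true, so r & (p & []~r) is false.
    At e: p is true, []~r is true, so p & []~r is true.
      At e: []~r requires ~r at every successor {b, d}.
        At b: ~r is true.
        At d: ~r is true.
      So []~r is true at e.

No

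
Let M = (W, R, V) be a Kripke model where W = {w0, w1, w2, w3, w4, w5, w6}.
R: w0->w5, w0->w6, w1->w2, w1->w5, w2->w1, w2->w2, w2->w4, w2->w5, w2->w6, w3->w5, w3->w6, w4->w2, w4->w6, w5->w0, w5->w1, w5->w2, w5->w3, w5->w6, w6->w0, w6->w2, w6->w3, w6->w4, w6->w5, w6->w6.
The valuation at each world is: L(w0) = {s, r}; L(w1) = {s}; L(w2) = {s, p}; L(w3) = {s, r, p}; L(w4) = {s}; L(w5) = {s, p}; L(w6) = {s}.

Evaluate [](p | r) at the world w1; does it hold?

Recall that []ψ holds at a world iff ψ holds at every accessible world, and <>ψ holds iff ψ holds at some accessible world.
At w1: [](p | r) requires p | r at every successor {w2, w5}.
  At w2: p | r is true.
  At w5: p | r is true.
So [](p | r) is true at w1.

Yes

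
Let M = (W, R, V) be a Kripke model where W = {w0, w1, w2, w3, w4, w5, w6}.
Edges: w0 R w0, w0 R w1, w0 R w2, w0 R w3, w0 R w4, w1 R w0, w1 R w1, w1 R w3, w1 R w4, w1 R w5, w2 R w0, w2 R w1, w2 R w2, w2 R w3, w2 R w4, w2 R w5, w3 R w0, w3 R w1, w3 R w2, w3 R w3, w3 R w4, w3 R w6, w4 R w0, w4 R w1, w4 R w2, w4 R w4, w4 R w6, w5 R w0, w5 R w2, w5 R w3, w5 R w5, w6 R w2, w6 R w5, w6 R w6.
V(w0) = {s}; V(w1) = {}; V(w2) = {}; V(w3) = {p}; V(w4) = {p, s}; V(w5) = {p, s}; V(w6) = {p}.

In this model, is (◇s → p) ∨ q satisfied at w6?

Yes

At w6: ◇s → p is true, q is false, so (◇s → p) ∨ q is true.
  At w6: ◇s is true, p is true, so ◇s → p is true.
    At w6: ◇s requires s at some successor in {w2, w5, w6}.
      s holds at w5, so ◇s is true at w6.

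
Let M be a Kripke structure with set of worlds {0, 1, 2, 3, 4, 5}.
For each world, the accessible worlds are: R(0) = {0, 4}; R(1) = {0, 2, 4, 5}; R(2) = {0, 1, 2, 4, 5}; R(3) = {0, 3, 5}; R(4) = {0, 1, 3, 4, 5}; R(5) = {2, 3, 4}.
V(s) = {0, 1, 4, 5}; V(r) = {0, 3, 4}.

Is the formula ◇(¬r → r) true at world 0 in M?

Yes

At 0: ◇(¬r → r) requires ¬r → r at some successor in {0, 4}.
  ¬r → r holds at 0, so ◇(¬r → r) is true at 0.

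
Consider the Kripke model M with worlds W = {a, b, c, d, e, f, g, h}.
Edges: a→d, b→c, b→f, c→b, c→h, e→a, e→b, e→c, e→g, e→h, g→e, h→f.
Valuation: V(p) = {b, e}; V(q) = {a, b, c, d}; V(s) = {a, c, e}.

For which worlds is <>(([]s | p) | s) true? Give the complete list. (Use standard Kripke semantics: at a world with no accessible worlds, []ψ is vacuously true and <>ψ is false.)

a, b, c, e, g, h

Let φ = <>(([]s | p) | s). Evaluate φ at each world:
  a (successors {d}): φ is true.
  b (successors {c, f}): φ is true.
  c (successors {b, h}): φ is true.
  d (successors ∅): φ is false.
  e (successors {a, b, c, g, h}): φ is true.
  f (successors ∅): φ is false.
  g (successors {e}): φ is true.
  h (successors {f}): φ is true.
For instance, at g:
  At g: <>(([]s | p) | s) requires ([]s | p) | s at some successor in {e}.
    ([]s | p) | s holds at e, so <>(([]s | p) | s) is true at g.
      At e: []s | p is true, s is true, so ([]s | p) | s is true.
Satisfying worlds: {a, b, c, e, g, h}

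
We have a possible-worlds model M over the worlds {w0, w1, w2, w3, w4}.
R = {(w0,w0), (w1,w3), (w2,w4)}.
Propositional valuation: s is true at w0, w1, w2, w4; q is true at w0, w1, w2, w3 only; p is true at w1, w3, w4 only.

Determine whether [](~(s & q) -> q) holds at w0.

Yes

At w0: [](~(s & q) -> q) requires ~(s & q) -> q at every successor {w0}.
  At w0: ~(s & q) -> q is true.
So [](~(s & q) -> q) is true at w0.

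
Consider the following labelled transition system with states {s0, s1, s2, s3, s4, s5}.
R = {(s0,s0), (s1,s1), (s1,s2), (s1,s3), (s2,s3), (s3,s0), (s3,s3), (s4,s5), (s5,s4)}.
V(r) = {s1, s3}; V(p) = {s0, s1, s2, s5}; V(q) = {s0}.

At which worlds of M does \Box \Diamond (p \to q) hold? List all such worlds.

Let φ = \Box \Diamond (p \to q). Evaluate φ at each world:
  s0 (successors {s0}): φ is true.
  s1 (successors {s1, s2, s3}): φ is true.
  s2 (successors {s3}): φ is true.
  s3 (successors {s0, s3}): φ is true.
  s4 (successors {s5}): φ is true.
  s5 (successors {s4}): φ is false.
For instance, at s5:
  At s5: \Box \Diamond (p \to q) requires \Diamond (p \to q) at every successor {s4}.
    \Diamond (p \to q) fails at s4, so \Box \Diamond (p \to q) is false at s5.
      At s4: \Diamond (p \to q) requires p \to q at some successor in {s5}.
        At s5: p \to q is false.
      So \Diamond (p \to q) is false at s4.
Satisfying worlds: {s0, s1, s2, s3, s4}

s0, s1, s2, s3, s4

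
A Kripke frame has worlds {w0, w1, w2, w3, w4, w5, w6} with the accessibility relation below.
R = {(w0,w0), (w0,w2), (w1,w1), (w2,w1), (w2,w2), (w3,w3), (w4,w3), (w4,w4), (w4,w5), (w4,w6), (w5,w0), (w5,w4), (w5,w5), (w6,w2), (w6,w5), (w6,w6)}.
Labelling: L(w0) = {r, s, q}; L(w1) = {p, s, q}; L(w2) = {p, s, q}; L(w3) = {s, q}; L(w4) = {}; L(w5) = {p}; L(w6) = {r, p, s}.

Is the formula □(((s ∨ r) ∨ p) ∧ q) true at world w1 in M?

At w1: □(((s ∨ r) ∨ p) ∧ q) requires ((s ∨ r) ∨ p) ∧ q at every successor {w1}.
  At w1: ((s ∨ r) ∨ p) ∧ q is true.
So □(((s ∨ r) ∨ p) ∧ q) is true at w1.

Yes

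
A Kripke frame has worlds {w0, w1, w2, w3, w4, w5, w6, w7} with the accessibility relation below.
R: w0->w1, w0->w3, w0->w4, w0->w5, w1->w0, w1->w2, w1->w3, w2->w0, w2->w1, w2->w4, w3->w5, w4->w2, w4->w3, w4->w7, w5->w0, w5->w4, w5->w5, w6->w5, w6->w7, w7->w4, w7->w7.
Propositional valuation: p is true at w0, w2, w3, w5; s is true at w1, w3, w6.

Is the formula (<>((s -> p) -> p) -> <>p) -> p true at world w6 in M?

At w6: <>((s -> p) -> p) -> <>p is true, p is false, so (<>((s -> p) -> p) -> <>p) -> p is false.
  At w6: <>((s -> p) -> p) is true, <>p is true, so <>((s -> p) -> p) -> <>p is true.
    At w6: <>((s -> p) -> p) requires (s -> p) -> p at some successor in {w5, w7}.
      (s -> p) -> p holds at w5, so <>((s -> p) -> p) is true at w6.
    At w6: <>p requires p at some successor in {w5, w7}.
      p holds at w5, so <>p is true at w6.

No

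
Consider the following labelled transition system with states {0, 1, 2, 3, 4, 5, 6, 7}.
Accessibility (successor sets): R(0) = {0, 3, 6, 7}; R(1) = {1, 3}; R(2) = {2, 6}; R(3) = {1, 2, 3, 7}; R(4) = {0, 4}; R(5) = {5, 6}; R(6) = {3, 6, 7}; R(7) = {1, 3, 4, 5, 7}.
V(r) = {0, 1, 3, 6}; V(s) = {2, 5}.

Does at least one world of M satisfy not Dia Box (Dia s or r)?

Let φ = not Dia Box (Dia s or r). Evaluate φ at each world:
  0 (successors {0, 3, 6, 7}): φ is false.
  1 (successors {1, 3}): φ is false.
  2 (successors {2, 6}): φ is false.
  3 (successors {1, 2, 3, 7}): φ is false.
  4 (successors {0, 4}): φ is false.
  5 (successors {5, 6}): φ is false.
  6 (successors {3, 6, 7}): φ is false.
  7 (successors {1, 3, 4, 5, 7}): φ is false.
For instance, at 1:
  At 1: Dia Box (Dia s or r) is true, so not Dia Box (Dia s or r) is false.
    At 1: Dia Box (Dia s or r) requires Box (Dia s or r) at some successor in {1, 3}.
      Box (Dia s or r) holds at 1, so Dia Box (Dia s or r) is true at 1.

No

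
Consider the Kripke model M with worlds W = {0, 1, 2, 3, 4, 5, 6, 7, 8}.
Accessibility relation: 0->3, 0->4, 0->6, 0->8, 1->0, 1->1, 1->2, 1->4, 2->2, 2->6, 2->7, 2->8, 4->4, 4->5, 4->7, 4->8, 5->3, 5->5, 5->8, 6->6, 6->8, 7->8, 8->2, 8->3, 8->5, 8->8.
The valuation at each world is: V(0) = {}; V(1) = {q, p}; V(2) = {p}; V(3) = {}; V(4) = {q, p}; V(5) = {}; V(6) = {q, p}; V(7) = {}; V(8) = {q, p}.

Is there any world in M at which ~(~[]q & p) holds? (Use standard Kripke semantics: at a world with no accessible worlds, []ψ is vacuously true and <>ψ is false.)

Let φ = ~(~[]q & p). Evaluate φ at each world:
  0 (successors {3, 4, 6, 8}): φ is true.
  1 (successors {0, 1, 2, 4}): φ is false.
  2 (successors {2, 6, 7, 8}): φ is false.
  3 (successors ∅): φ is true.
  4 (successors {4, 5, 7, 8}): φ is false.
  5 (successors {3, 5, 8}): φ is true.
  6 (successors {6, 8}): φ is true.
  7 (successors {8}): φ is true.
  8 (successors {2, 3, 5, 8}): φ is false.
Detail at 0 (witness):
  At 0: ~[]q & p is false, so ~(~[]q & p) is true.
    At 0: ~[]q is true, p is false, so ~[]q & p is false.
      At 0: []q is false, so ~[]q is true.

Yes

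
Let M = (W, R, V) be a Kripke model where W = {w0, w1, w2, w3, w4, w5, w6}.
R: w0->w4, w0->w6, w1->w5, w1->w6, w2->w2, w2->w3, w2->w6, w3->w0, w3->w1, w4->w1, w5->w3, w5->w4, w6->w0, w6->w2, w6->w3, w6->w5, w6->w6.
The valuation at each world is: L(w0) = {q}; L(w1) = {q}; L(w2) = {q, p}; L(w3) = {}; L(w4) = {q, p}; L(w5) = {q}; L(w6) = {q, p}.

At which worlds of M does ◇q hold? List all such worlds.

Let φ = ◇q. Evaluate φ at each world:
  w0 (successors {w4, w6}): φ is true.
  w1 (successors {w5, w6}): φ is true.
  w2 (successors {w2, w3, w6}): φ is true.
  w3 (successors {w0, w1}): φ is true.
  w4 (successors {w1}): φ is true.
  w5 (successors {w3, w4}): φ is true.
  w6 (successors {w0, w2, w3, w5, w6}): φ is true.
For instance, at w6:
  At w6: ◇q requires q at some successor in {w0, w2, w3, w5, w6}.
    q holds at w0, so ◇q is true at w6.
Satisfying worlds: {w0, w1, w2, w3, w4, w5, w6}

w0, w1, w2, w3, w4, w5, w6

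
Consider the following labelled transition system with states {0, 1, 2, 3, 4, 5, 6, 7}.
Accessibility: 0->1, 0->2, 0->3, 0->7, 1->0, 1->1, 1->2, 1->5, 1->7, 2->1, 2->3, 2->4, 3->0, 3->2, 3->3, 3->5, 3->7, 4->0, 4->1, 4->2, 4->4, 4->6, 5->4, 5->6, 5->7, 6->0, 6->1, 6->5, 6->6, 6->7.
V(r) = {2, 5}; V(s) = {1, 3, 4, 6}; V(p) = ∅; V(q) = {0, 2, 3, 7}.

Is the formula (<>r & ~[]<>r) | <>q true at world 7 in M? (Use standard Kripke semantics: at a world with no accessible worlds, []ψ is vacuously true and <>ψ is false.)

No

At 7: <>r & ~[]<>r is false, <>q is false, so (<>r & ~[]<>r) | <>q is false.
  At 7: <>r is false, ~[]<>r is false, so <>r & ~[]<>r is false.
    At 7: no accessible worlds, so <>r is false.
    At 7: []<>r is true, so ~[]<>r is false.
      At 7: no accessible worlds, so []<>r holds vacuously.
  At 7: no accessible worlds, so <>q is false.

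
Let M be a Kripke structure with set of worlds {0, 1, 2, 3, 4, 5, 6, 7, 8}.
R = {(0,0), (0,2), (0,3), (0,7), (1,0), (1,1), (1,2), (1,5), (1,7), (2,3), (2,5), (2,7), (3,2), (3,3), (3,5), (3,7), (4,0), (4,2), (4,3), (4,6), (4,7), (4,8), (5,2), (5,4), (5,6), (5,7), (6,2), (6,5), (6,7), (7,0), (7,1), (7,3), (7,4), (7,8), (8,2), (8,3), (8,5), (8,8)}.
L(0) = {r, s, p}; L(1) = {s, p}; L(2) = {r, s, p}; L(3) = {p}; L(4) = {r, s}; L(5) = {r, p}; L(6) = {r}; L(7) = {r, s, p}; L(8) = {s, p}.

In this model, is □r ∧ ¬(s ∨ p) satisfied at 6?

Yes

Recall that □ψ holds at a world iff ψ holds at every accessible world, and ◇ψ holds iff ψ holds at some accessible world.
At 6: □r is true, ¬(s ∨ p) is true, so □r ∧ ¬(s ∨ p) is true.
  At 6: □r requires r at every successor {2, 5, 7}.
    At 2: r is true.
    At 5: r is true.
    At 7: r is true.
  So □r is true at 6.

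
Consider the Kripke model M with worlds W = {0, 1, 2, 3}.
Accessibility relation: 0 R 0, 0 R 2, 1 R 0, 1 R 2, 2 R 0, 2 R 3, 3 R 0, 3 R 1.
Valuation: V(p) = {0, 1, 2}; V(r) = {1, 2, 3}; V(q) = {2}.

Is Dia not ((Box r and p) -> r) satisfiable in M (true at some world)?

Recall that Box ψ holds at a world iff ψ holds at every accessible world, and Dia ψ holds iff ψ holds at some accessible world.
Let φ = Dia not ((Box r and p) -> r). Evaluate φ at each world:
  0 (successors {0, 2}): φ is false.
  1 (successors {0, 2}): φ is false.
  2 (successors {0, 3}): φ is false.
  3 (successors {0, 1}): φ is false.
For instance, at 1:
  At 1: Dia not ((Box r and p) -> r) requires not ((Box r and p) -> r) at some successor in {0, 2}.
    At 0: not ((Box r and p) -> r) is false.
    At 2: not ((Box r and p) -> r) is false.
  So Dia not ((Box r and p) -> r) is false at 1.

No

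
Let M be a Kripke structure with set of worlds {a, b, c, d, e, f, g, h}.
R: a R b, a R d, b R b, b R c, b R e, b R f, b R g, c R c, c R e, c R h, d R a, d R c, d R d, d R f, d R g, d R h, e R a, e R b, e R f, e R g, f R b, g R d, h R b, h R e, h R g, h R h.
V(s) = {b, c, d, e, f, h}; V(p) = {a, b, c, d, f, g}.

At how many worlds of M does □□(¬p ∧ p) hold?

Recall that □ψ holds at a world iff ψ holds at every accessible world, and ◇ψ holds iff ψ holds at some accessible world.
Let φ = □□(¬p ∧ p). Evaluate φ at each world:
  a (successors {b, d}): φ is false.
  b (successors {b, c, e, f, g}): φ is false.
  c (successors {c, e, h}): φ is false.
  d (successors {a, c, d, f, g, h}): φ is false.
  e (successors {a, b, f, g}): φ is false.
  f (successors {b}): φ is false.
  g (successors {d}): φ is false.
  h (successors {b, e, g, h}): φ is false.
For instance, at f:
  At f: □□(¬p ∧ p) requires □(¬p ∧ p) at every successor {b}.
    □(¬p ∧ p) fails at b, so □□(¬p ∧ p) is false at f.
      At b: □(¬p ∧ p) requires ¬p ∧ p at every successor {b, c, e, f, g}.
        ¬p ∧ p fails at b, so □(¬p ∧ p) is false at b.
Satisfying worlds: none.

0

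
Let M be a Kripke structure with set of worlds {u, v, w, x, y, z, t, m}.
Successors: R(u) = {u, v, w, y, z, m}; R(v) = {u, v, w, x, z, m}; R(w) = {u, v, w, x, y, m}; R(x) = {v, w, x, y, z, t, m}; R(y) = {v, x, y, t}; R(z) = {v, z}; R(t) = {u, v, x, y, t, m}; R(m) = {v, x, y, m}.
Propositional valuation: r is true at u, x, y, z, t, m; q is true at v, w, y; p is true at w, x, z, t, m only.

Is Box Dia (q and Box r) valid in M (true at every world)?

No

Recall that Box ψ holds at a world iff ψ holds at every accessible world, and Dia ψ holds iff ψ holds at some accessible world.
Let φ = Box Dia (q and Box r). Evaluate φ at each world:
  u (successors {u, v, w, y, z, m}): φ is false.
  v (successors {u, v, w, x, z, m}): φ is false.
  w (successors {u, v, w, x, y, m}): φ is false.
  x (successors {v, w, x, y, z, t, m}): φ is false.
  y (successors {v, x, y, t}): φ is false.
  z (successors {v, z}): φ is false.
  t (successors {u, v, x, y, t, m}): φ is false.
  m (successors {v, x, y, m}): φ is false.
Detail at u (counterexample):
  At u: Box Dia (q and Box r) requires Dia (q and Box r) at every successor {u, v, w, y, z, m}.
    Dia (q and Box r) fails at u, so Box Dia (q and Box r) is false at u.
      At u: Dia (q and Box r) requires q and Box r at some successor in {u, v, w, y, z, m}.
        At u: q and Box r is false.
        At v: q and Box r is false.
        At w: q and Box r is false.
        At y: q and Box r is false.
        At z: q and Box r is false.
        At m: q and Box r is false.
      So Dia (q and Box r) is false at u.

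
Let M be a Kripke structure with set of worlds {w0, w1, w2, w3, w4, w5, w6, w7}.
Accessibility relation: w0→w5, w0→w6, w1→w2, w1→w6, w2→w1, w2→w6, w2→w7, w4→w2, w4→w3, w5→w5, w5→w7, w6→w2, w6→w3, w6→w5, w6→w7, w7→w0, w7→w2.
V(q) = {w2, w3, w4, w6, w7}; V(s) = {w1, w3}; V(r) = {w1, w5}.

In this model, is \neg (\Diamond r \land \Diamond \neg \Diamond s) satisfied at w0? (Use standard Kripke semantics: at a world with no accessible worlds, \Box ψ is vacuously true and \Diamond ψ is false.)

At w0: \Diamond r \land \Diamond \neg \Diamond s is true, so \neg (\Diamond r \land \Diamond \neg \Diamond s) is false.
  At w0: \Diamond r is true, \Diamond \neg \Diamond s is true, so \Diamond r \land \Diamond \neg \Diamond s is true.
    At w0: \Diamond r requires r at some successor in {w5, w6}.
      r holds at w5, so \Diamond r is true at w0.
    At w0: \Diamond \neg \Diamond s requires \neg \Diamond s at some successor in {w5, w6}.
      \neg \Diamond s holds at w5, so \Diamond \neg \Diamond s is true at w0.

No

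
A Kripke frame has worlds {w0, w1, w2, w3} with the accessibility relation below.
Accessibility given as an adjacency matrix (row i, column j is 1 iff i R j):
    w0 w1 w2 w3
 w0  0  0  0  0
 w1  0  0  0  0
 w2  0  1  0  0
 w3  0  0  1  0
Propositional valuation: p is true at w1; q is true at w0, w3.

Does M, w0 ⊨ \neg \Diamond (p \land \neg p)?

Yes

At w0: \Diamond (p \land \neg p) is false, so \neg \Diamond (p \land \neg p) is true.
  At w0: no accessible worlds, so \Diamond (p \land \neg p) is false.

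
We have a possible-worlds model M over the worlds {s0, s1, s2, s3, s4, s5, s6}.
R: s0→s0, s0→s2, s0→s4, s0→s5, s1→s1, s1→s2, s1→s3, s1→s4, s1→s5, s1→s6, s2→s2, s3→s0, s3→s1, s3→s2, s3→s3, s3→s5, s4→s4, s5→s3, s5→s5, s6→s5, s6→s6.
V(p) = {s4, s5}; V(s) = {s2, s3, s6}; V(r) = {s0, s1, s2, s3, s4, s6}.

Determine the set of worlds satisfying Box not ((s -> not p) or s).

Let φ = Box not ((s -> not p) or s). Evaluate φ at each world:
  s0 (successors {s0, s2, s4, s5}): φ is false.
  s1 (successors {s1, s2, s3, s4, s5, s6}): φ is false.
  s2 (successors {s2}): φ is false.
  s3 (successors {s0, s1, s2, s3, s5}): φ is false.
  s4 (successors {s4}): φ is false.
  s5 (successors {s3, s5}): φ is false.
  s6 (successors {s5, s6}): φ is false.
For instance, at s4:
  At s4: Box not ((s -> not p) or s) requires not ((s -> not p) or s) at every successor {s4}.
    not ((s -> not p) or s) fails at s4, so Box not ((s -> not p) or s) is false at s4.
Satisfying worlds: none.

none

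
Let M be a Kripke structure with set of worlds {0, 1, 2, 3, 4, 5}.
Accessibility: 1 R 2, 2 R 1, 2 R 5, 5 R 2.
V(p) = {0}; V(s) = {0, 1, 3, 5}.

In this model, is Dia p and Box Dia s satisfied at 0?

At 0: Dia p is false, Box Dia s is true, so Dia p and Box Dia s is false.
  At 0: no accessible worlds, so Dia p is false.
  At 0: no accessible worlds, so Box Dia s holds vacuously.

No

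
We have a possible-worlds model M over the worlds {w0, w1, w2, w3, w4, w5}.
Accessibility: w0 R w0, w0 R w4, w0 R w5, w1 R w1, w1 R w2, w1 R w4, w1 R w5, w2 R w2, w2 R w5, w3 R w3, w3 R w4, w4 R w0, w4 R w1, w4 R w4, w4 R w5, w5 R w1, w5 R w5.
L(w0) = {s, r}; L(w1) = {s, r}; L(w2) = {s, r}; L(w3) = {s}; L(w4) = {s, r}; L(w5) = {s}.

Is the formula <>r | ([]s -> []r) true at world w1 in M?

At w1: <>r is true, []s -> []r is false, so <>r | ([]s -> []r) is true.
  At w1: <>r requires r at some successor in {w1, w2, w4, w5}.
    r holds at w1, so <>r is true at w1.
  At w1: []s is true, []r is false, so []s -> []r is false.
    At w1: []s requires s at every successor {w1, w2, w4, w5}.
      At w1: s is true.
      At w2: s is true.
      At w4: s is true.
      At w5: s is true.
    So []s is true at w1.
    At w1: []r requires r at every successor {w1, w2, w4, w5}.
      r fails at w5, so []r is false at w1.

Yes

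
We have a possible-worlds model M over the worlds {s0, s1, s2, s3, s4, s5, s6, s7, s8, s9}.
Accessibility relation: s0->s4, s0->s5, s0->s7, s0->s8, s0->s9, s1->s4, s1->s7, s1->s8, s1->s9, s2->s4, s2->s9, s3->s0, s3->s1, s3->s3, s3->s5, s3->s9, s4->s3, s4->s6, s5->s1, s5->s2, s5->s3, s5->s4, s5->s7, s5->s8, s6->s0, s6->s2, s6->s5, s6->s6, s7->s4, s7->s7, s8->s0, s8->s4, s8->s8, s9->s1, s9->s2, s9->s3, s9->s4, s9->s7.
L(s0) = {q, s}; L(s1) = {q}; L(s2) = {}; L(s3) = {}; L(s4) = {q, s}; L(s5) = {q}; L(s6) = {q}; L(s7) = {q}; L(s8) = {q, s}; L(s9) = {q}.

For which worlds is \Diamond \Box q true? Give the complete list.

Let φ = \Diamond \Box q. Evaluate φ at each world:
  s0 (successors {s4, s5, s7, s8, s9}): φ is true.
  s1 (successors {s4, s7, s8, s9}): φ is true.
  s2 (successors {s4, s9}): φ is false.
  s3 (successors {s0, s1, s3, s5, s9}): φ is true.
  s4 (successors {s3, s6}): φ is false.
  s5 (successors {s1, s2, s3, s4, s7, s8}): φ is true.
  s6 (successors {s0, s2, s5, s6}): φ is true.
  s7 (successors {s4, s7}): φ is true.
  s8 (successors {s0, s4, s8}): φ is true.
  s9 (successors {s1, s2, s3, s4, s7}): φ is true.
For instance, at s6:
  At s6: \Diamond \Box q requires \Box q at some successor in {s0, s2, s5, s6}.
    \Box q holds at s0, so \Diamond \Box q is true at s6.
      At s0: \Box q requires q at every successor {s4, s5, s7, s8, s9}.
        At s4: q is true.
        At s5: q is true.
        At s7: q is true.
        At s8: q is true.
        At s9: q is true.
      So \Box q is true at s0.
Satisfying worlds: {s0, s1, s3, s5, s6, s7, s8, s9}

s0, s1, s3, s5, s6, s7, s8, s9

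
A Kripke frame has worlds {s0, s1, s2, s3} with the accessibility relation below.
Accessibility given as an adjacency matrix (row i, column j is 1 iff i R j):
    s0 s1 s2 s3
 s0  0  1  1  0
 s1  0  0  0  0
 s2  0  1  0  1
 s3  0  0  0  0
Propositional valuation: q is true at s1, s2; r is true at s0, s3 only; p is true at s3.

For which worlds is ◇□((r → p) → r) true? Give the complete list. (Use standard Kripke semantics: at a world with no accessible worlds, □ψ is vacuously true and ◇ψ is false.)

s0, s2

Let φ = ◇□((r → p) → r). Evaluate φ at each world:
  s0 (successors {s1, s2}): φ is true.
  s1 (successors ∅): φ is false.
  s2 (successors {s1, s3}): φ is true.
  s3 (successors ∅): φ is false.
For instance, at s0:
  At s0: ◇□((r → p) → r) requires □((r → p) → r) at some successor in {s1, s2}.
    □((r → p) → r) holds at s1, so ◇□((r → p) → r) is true at s0.
      At s1: no accessible worlds, so □((r → p) → r) holds vacuously.
Satisfying worlds: {s0, s2}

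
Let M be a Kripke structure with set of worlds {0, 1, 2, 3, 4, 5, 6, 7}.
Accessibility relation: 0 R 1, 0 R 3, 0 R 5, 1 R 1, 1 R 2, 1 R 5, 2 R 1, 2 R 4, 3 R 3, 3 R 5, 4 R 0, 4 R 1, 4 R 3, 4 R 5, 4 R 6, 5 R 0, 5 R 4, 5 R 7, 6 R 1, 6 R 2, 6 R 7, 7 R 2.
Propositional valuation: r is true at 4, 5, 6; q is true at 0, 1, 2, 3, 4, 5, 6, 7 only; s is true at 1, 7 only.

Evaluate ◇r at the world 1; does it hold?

Yes

At 1: ◇r requires r at some successor in {1, 2, 5}.
  r holds at 5, so ◇r is true at 1.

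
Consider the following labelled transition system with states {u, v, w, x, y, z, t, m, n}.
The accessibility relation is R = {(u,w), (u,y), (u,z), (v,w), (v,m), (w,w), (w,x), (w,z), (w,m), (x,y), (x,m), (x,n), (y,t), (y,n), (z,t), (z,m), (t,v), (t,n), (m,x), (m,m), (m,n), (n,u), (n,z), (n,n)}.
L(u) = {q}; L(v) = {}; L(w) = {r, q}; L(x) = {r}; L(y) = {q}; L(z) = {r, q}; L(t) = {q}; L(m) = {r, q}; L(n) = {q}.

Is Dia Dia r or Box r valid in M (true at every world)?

Yes

Let φ = Dia Dia r or Box r. Evaluate φ at each world:
  u (successors {w, y, z}): φ is true.
  v (successors {w, m}): φ is true.
  w (successors {w, x, z, m}): φ is true.
  x (successors {y, m, n}): φ is true.
  y (successors {t, n}): φ is true.
  z (successors {t, m}): φ is true.
  t (successors {v, n}): φ is true.
  m (successors {x, m, n}): φ is true.
  n (successors {u, z, n}): φ is true.
For instance, at y:
  At y: Dia Dia r is true, Box r is false, so Dia Dia r or Box r is true.
    At y: Dia Dia r requires Dia r at some successor in {t, n}.
      Dia r holds at n, so Dia Dia r is true at y.
    At y: Box r requires r at every successor {t, n}.
      r fails at t, so Box r is false at y.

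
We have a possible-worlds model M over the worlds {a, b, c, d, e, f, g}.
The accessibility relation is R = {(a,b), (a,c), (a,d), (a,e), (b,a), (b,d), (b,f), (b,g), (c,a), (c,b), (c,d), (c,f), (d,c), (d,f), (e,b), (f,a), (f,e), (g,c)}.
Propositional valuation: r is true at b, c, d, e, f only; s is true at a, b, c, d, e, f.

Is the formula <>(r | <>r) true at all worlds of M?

Yes

Let φ = <>(r | <>r). Evaluate φ at each world:
  a (successors {b, c, d, e}): φ is true.
  b (successors {a, d, f, g}): φ is true.
  c (successors {a, b, d, f}): φ is true.
  d (successors {c, f}): φ is true.
  e (successors {b}): φ is true.
  f (successors {a, e}): φ is true.
  g (successors {c}): φ is true.
For instance, at g:
  At g: <>(r | <>r) requires r | <>r at some successor in {c}.
    r | <>r holds at c, so <>(r | <>r) is true at g.
      At c: r is true, <>r is true, so r | <>r is true.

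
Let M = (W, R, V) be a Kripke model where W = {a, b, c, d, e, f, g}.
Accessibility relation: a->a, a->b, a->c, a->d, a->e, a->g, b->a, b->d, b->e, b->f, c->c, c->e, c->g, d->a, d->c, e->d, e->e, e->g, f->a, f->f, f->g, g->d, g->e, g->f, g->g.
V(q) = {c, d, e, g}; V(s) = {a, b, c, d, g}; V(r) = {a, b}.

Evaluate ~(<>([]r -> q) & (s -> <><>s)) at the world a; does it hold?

No

Recall that []ψ holds at a world iff ψ holds at every accessible world, and <>ψ holds iff ψ holds at some accessible world.
At a: <>([]r -> q) & (s -> <><>s) is true, so ~(<>([]r -> q) & (s -> <><>s)) is false.
  At a: <>([]r -> q) is true, s -> <><>s is true, so <>([]r -> q) & (s -> <><>s) is true.
    At a: <>([]r -> q) requires []r -> q at some successor in {a, b, c, d, e, g}.
      []r -> q holds at a, so <>([]r -> q) is true at a.
    At a: s is true, <><>s is true, so s -> <><>s is true.
      At a: <><>s requires <>s at some successor in {a, b, c, d, e, g}.
        <>s holds at a, so <><>s is true at a.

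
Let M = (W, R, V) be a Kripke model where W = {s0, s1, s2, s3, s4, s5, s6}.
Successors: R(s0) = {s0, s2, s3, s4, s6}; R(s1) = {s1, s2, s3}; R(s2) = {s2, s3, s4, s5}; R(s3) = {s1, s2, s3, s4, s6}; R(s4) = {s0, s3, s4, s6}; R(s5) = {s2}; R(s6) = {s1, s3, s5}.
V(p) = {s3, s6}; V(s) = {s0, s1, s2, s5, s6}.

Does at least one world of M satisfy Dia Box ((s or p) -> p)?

No

Let φ = Dia Box ((s or p) -> p). Evaluate φ at each world:
  s0 (successors {s0, s2, s3, s4, s6}): φ is false.
  s1 (successors {s1, s2, s3}): φ is false.
  s2 (successors {s2, s3, s4, s5}): φ is false.
  s3 (successors {s1, s2, s3, s4, s6}): φ is false.
  s4 (successors {s0, s3, s4, s6}): φ is false.
  s5 (successors {s2}): φ is false.
  s6 (successors {s1, s3, s5}): φ is false.
For instance, at s0:
  At s0: Dia Box ((s or p) -> p) requires Box ((s or p) -> p) at some successor in {s0, s2, s3, s4, s6}.
    At s0: Box ((s or p) -> p) is false.
    At s2: Box ((s or p) -> p) is false.
    At s3: Box ((s or p) -> p) is false.
    At s4: Box ((s or p) -> p) is false.
    At s6: Box ((s or p) -> p) is false.
  So Dia Box ((s or p) -> p) is false at s0.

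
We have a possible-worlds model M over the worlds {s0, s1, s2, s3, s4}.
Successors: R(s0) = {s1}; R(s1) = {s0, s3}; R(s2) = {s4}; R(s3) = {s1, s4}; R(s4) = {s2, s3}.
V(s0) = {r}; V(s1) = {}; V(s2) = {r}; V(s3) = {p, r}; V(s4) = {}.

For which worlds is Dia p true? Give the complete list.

s1, s4

Let φ = Dia p. Evaluate φ at each world:
  s0 (successors {s1}): φ is false.
  s1 (successors {s0, s3}): φ is true.
  s2 (successors {s4}): φ is false.
  s3 (successors {s1, s4}): φ is false.
  s4 (successors {s2, s3}): φ is true.
For instance, at s2:
  At s2: Dia p requires p at some successor in {s4}.
    At s4: p is false.
  So Dia p is false at s2.
Satisfying worlds: {s1, s4}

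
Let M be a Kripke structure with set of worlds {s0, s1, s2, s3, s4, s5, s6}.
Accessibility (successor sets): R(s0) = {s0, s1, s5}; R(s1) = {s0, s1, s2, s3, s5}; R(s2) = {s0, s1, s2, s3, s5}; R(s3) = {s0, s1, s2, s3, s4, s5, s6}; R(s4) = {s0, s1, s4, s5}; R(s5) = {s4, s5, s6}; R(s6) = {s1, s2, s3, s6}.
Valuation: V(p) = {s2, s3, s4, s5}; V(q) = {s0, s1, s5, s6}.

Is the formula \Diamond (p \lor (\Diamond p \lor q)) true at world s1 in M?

Yes

At s1: \Diamond (p \lor (\Diamond p \lor q)) requires p \lor (\Diamond p \lor q) at some successor in {s0, s1, s2, s3, s5}.
  p \lor (\Diamond p \lor q) holds at s0, so \Diamond (p \lor (\Diamond p \lor q)) is true at s1.
    At s0: p is false, \Diamond p \lor q is true, so p \lor (\Diamond p \lor q) is true.
      At s0: \Diamond p is true, q is true, so \Diamond p \lor q is true.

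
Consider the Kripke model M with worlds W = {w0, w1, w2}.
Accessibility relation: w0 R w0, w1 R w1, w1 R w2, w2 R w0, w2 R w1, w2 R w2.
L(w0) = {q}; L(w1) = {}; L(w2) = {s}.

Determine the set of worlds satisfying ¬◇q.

w1

Recall that ◇ψ holds at a world iff ψ holds at some accessible world.
Let φ = ¬◇q. Evaluate φ at each world:
  w0 (successors {w0}): φ is false.
  w1 (successors {w1, w2}): φ is true.
  w2 (successors {w0, w1, w2}): φ is false.
For instance, at w1:
  At w1: ◇q is false, so ¬◇q is true.
    At w1: ◇q requires q at some successor in {w1, w2}.
      At w1: q is false.
      At w2: q is false.
    So ◇q is false at w1.
Satisfying worlds: {w1}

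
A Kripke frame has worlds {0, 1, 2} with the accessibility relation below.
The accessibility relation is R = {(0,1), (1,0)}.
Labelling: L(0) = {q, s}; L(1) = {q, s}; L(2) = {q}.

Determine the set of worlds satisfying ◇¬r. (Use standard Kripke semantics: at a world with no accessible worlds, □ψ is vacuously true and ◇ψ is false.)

0, 1

Let φ = ◇¬r. Evaluate φ at each world:
  0 (successors {1}): φ is true.
  1 (successors {0}): φ is true.
  2 (successors ∅): φ is false.
For instance, at 1:
  At 1: ◇¬r requires ¬r at some successor in {0}.
    ¬r holds at 0, so ◇¬r is true at 1.
Satisfying worlds: {0, 1}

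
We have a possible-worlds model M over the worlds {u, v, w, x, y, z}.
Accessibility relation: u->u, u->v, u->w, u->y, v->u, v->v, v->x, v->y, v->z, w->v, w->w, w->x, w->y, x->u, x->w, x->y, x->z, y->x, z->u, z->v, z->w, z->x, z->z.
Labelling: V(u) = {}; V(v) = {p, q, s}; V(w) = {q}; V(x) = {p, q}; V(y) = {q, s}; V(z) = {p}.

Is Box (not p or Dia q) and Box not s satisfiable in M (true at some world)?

Yes

Let φ = Box (not p or Dia q) and Box not s. Evaluate φ at each world:
  u (successors {u, v, w, y}): φ is false.
  v (successors {u, v, x, y, z}): φ is false.
  w (successors {v, w, x, y}): φ is false.
  x (successors {u, w, y, z}): φ is false.
  y (successors {x}): φ is true.
  z (successors {u, v, w, x, z}): φ is false.
Detail at y (witness):
  At y: Box (not p or Dia q) is true, Box not s is true, so Box (not p or Dia q) and Box not s is true.
    At y: Box (not p or Dia q) requires not p or Dia q at every successor {x}.
      At x: not p or Dia q is true.
    So Box (not p or Dia q) is true at y.
    At y: Box not s requires not s at every successor {x}.
      At x: not s is true.
    So Box not s is true at y.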